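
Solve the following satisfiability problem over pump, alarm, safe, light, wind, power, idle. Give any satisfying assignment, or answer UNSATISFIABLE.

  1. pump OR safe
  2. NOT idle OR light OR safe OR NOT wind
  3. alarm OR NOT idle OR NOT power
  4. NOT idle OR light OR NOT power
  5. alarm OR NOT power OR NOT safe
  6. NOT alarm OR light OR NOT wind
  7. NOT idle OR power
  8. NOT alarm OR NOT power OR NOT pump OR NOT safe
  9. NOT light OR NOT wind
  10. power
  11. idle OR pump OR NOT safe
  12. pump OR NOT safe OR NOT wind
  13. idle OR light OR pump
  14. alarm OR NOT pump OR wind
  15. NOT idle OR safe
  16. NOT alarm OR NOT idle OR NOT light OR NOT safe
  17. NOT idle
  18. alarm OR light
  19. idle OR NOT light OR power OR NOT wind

pump = True, alarm = True, safe = False, light = False, wind = False, power = True, idle = False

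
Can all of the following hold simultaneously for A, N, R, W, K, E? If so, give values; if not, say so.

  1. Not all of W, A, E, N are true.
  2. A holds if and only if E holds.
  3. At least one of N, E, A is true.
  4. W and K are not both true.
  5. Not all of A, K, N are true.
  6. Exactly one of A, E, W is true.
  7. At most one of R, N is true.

A: False; N: True; R: False; W: True; K: False; E: False

  (1) {W, A, E, N}: 2/4 true — not all ✓
  (2) A=F, E=F — same ✓
  (3) {N, E, A}: 1 true — at least one ✓
  (4) W=T, K=F — not both ✓
  (5) {A, K, N}: 1/3 true — not all ✓
  (6) {A, E, W}: 1 true — exactly one ✓
  (7) {R, N}: 1 true — at most one ✓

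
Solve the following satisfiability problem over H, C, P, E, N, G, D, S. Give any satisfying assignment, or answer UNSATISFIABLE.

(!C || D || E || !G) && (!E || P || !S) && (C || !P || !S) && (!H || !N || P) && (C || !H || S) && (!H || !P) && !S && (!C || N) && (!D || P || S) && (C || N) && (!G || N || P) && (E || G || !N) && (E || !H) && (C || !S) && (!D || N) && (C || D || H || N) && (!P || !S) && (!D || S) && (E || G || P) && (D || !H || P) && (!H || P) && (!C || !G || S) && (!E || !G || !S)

H=F; C=F; P=T; E=F; N=T; G=T; D=F; S=F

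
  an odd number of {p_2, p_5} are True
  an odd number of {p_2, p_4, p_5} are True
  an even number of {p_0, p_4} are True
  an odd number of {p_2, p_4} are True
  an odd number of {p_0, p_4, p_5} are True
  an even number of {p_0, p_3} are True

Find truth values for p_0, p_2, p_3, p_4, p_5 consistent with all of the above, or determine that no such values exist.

Adding constraints 2, 3, 4, 5 mod 2: every variable appears an even number of times on the left, so the left side is 0.
But the right sides sum to 1 (mod 2). 0 ≠ 1 — the system is inconsistent.

No satisfying assignment exists.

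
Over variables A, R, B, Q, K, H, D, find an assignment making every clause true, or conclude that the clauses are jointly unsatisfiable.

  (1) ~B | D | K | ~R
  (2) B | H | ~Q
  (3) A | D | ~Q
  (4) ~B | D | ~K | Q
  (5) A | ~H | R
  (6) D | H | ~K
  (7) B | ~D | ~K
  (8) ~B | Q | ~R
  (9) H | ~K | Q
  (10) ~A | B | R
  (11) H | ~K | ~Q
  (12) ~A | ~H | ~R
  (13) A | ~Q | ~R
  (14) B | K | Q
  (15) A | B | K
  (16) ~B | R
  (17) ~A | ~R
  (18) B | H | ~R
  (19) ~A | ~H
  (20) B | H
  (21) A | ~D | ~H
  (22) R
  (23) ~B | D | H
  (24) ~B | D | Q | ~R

A = False, R = True, B = False, Q = False, K = True, H = True, D = False

Unit clause (R) forces R = True.
In (~A | ~R) only ~A is left, so A = False.
In (A | ~Q | ~R) only ~Q is left, so Q = False.
In (~B | Q | ~R) only ~B is left, so B = False.
In (B | K | Q) only K is left, so K = True.
In (B | H | ~R) only H is left, so H = True.
In (A | ~D | ~H) only ~D is left, so D = False.
All clauses satisfied.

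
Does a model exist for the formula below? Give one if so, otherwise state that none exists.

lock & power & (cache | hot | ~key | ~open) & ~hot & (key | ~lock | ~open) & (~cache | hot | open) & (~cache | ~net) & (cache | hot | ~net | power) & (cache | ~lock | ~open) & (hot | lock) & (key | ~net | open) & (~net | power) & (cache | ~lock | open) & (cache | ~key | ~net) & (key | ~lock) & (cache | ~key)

cache=T; net=F; key=T; hot=F; power=T; lock=T; open=T

Unit clause (lock) forces lock = True.
Unit clause (power) forces power = True.
Unit clause (~hot) forces hot = False.
In (key | ~lock) only key is left, so key = True.
In (cache | ~key) only cache is left, so cache = True.
In (~cache | hot | open) only open is left, so open = True.
In (~cache | ~net) only ~net is left, so net = False.
All clauses satisfied.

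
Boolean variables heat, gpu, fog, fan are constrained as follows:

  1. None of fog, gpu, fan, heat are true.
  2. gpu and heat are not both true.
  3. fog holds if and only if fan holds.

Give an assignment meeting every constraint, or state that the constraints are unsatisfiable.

heat=F, gpu=F, fog=F, fan=F

  (1) {fog, gpu, fan, heat}: 0 true — none ✓
  (2) gpu=F, heat=F — not both ✓
  (3) fog=F, fan=F — same ✓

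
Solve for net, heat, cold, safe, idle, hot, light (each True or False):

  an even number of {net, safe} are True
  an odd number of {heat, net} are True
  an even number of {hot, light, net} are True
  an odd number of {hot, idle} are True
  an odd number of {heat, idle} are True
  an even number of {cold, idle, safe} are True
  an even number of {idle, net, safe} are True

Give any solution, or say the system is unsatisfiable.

net = False, heat = True, cold = False, safe = False, idle = False, hot = True, light = True

{net, safe}: 0 true → even ✓
{heat, net}: 1 true → odd ✓
{hot, light, net}: 2 true → even ✓
{hot, idle}: 1 true → odd ✓
{heat, idle}: 1 true → odd ✓
{cold, idle, safe}: 0 true → even ✓
{idle, net, safe}: 0 true → even ✓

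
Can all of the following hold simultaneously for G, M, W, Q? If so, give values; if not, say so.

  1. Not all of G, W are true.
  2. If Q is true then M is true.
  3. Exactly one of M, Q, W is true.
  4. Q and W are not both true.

G: False; M: True; W: False; Q: False

  (1) {G, W}: 0/2 true — not all ✓
  (2) Q=F ⇒ M: vacuous ✓
  (3) {M, Q, W}: 1 true — exactly one ✓
  (4) Q=F, W=F — not both ✓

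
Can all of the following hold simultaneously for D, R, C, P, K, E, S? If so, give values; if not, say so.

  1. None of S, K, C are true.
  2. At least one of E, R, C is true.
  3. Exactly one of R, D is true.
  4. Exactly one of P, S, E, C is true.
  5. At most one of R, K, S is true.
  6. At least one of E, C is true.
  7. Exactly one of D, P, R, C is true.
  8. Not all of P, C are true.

D = False, R = True, C = False, P = False, K = False, E = True, S = False

  (1) {S, K, C}: 0 true — none ✓
  (2) {E, R, C}: 2 true — at least one ✓
  (3) {R, D}: 1 true — exactly one ✓
  (4) {P, S, E, C}: 1 true — exactly one ✓
  (5) {R, K, S}: 1 true — at most one ✓
  (6) {E, C}: 1 true — at least one ✓
  (7) {D, P, R, C}: 1 true — exactly one ✓
  (8) {P, C}: 0/2 true — not all ✓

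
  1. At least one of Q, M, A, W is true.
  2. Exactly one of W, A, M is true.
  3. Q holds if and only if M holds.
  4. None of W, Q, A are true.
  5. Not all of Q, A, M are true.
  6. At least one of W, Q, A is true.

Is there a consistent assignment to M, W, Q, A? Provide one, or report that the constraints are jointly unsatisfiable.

Case A = True:
  Constraint (4) is violated (A=T) — contradiction.
Case A = False:
  (4) forces W = False.
  (2) with W=F, A=F forces M = True.
  (3) with M=T forces Q = True.
  Constraint (4) is violated (Q=T) — contradiction.
Both cases fail — unsatisfiable.

UNSATISFIABLE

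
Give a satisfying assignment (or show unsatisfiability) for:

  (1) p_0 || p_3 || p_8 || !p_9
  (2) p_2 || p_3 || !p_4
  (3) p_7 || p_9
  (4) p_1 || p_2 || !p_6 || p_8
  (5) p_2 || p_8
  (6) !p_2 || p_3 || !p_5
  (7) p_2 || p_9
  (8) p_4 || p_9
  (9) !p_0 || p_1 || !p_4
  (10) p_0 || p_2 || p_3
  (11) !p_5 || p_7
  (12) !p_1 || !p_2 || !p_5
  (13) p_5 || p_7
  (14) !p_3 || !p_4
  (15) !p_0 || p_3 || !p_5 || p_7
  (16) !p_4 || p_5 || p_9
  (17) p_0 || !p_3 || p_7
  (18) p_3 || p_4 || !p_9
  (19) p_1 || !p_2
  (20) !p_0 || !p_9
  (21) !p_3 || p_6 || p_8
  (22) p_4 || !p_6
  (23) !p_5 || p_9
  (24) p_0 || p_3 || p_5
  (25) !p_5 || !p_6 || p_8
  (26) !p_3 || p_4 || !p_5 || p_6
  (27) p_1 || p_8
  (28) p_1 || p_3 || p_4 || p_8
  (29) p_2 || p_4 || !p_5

Set p_0 = False.
Set p_1 = True.
Set p_2 = False.
  then (p_2 || p_8) forces p_8 = True.
  then (p_2 || p_9) forces p_9 = True.
  then (p_0 || p_2 || p_3) forces p_3 = True.
  then (!p_3 || !p_4) forces p_4 = False.
  then (p_0 || !p_3 || p_7) forces p_7 = True.
  then (p_4 || !p_6) forces p_6 = False.
  then (!p_3 || p_4 || !p_5 || p_6) forces p_5 = False.
All clauses satisfied.

p_0 = False, p_1 = True, p_2 = False, p_3 = True, p_4 = False, p_5 = False, p_6 = False, p_7 = True, p_8 = True, p_9 = True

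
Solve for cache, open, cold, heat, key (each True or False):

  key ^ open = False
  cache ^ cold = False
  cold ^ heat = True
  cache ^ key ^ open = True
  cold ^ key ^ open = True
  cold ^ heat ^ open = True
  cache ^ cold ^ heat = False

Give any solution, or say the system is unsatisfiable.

cache: True; open: False; cold: True; heat: False; key: False

key ^ open = F ^ F = False ✓
cache ^ cold = T ^ T = False ✓
cold ^ heat = T ^ F = True ✓
cache ^ key ^ open = T ^ F ^ F = True ✓
cold ^ key ^ open = T ^ F ^ F = True ✓
cold ^ heat ^ open = T ^ F ^ F = True ✓
cache ^ cold ^ heat = T ^ T ^ F = False ✓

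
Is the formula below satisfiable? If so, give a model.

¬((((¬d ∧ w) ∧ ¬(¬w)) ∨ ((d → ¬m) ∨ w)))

d=T, m=T, w=F

  ¬((((¬d ∧ w) ∧ ¬(¬w)) ∨ ((d → ¬m) ∨ w))) = True
    ((¬d ∧ w) ∧ ¬(¬w)) ∨ ((d → ¬m) ∨ w) = False
      (¬d ∧ w) ∧ ¬(¬w) = False
        ¬d ∧ w = False
          ¬d = False
        ¬(¬w) = False
          ¬w = True
      (d → ¬m) ∨ w = False
        d → ¬m = False
          ¬m = False
The formula evaluates to True.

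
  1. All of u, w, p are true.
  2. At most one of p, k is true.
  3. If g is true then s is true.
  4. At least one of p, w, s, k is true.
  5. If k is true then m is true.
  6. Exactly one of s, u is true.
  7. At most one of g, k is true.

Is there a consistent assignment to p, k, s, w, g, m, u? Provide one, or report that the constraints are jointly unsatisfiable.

p = True, k = False, s = False, w = True, g = False, m = False, u = True

  (1) {u, w, p}: all 3 true ✓
  (2) {p, k}: 1 true — at most one ✓
  (3) g=F ⇒ s: vacuous ✓
  (4) {p, w, s, k}: 2 true — at least one ✓
  (5) k=F ⇒ m: vacuous ✓
  (6) {s, u}: 1 true — exactly one ✓
  (7) {g, k}: 0 true — at most one ✓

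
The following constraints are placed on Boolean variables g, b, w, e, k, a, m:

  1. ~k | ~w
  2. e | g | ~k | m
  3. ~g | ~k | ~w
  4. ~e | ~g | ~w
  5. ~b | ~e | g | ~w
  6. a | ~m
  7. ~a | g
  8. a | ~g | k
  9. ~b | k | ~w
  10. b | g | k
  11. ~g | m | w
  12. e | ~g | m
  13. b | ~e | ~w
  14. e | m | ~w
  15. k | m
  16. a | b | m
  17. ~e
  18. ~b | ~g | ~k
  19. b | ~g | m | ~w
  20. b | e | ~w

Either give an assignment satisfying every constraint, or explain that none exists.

Unit clause (~e) forces e = False.
Try g = False:
  (~a | g) forces a = False.
  (a | ~m) forces m = False.
  (e | g | ~k | m) forces k = False.
  clause (k | m) is falsified — backtrack.
So g = True.
  then (e | ~g | m) forces m = True.
  then (a | ~m) forces a = True.
Set b = False.
  then (b | e | ~w) forces w = False.
Set k = True.
All clauses satisfied.

g = True; b = False; w = False; e = False; k = True; a = True; m = True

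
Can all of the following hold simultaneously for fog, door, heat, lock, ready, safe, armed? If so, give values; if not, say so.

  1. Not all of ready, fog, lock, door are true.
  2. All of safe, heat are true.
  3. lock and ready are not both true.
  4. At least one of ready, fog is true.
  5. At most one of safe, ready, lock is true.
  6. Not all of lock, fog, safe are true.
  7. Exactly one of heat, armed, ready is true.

fog: True, door: True, heat: True, lock: False, ready: False, safe: True, armed: False

  (1) {ready, fog, lock, door}: 2/4 true — not all ✓
  (2) {safe, heat}: all 2 true ✓
  (3) lock=F, ready=F — not both ✓
  (4) {ready, fog}: 1 true — at least one ✓
  (5) {safe, ready, lock}: 1 true — at most one ✓
  (6) {lock, fog, safe}: 2/3 true — not all ✓
  (7) {heat, armed, ready}: 1 true — exactly one ✓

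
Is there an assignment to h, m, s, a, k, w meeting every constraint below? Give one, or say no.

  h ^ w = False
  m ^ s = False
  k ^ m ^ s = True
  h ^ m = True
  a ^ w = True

h=T; m=F; s=F; a=F; k=T; w=T

h ^ w = T ^ T = False ✓
m ^ s = F ^ F = False ✓
k ^ m ^ s = T ^ F ^ F = True ✓
h ^ m = T ^ F = True ✓
a ^ w = F ^ T = True ✓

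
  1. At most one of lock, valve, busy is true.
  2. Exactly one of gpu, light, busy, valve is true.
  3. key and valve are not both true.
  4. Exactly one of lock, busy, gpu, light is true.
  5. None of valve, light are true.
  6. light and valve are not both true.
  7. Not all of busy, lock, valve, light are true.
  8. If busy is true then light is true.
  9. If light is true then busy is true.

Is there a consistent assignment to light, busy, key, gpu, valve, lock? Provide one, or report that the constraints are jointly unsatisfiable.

light = False, busy = False, key = False, gpu = True, valve = False, lock = False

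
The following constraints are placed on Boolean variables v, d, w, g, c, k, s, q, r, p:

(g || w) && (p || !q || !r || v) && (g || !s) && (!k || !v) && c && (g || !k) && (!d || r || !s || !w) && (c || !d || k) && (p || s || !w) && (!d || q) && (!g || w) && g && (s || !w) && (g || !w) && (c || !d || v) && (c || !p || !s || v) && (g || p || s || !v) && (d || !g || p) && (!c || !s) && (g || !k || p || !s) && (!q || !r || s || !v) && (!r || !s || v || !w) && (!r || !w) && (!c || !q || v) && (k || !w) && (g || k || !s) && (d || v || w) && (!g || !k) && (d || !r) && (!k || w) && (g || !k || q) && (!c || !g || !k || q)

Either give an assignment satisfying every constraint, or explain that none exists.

Case g = True:
  (c) forces c = True.
  (!g || w) forces w = True.
  (s || !w) forces s = True.
  Clause (!c || !s) is falsified — contradiction.
Case g = False:
  Clause (g) is falsified — contradiction.
Both cases fail, so the formula is unsatisfiable.

Unsatisfiable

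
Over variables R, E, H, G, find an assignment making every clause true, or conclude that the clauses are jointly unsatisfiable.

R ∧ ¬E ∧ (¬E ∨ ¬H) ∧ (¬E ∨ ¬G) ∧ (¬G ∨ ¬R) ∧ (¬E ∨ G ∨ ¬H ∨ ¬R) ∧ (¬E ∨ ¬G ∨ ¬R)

Unit clause (R) forces R = True.
Unit clause (¬E) forces E = False.
In (¬G ∨ ¬R) only ¬G is left, so G = False.
Set H = True.
Check each clause:
  (R): R holds.
  (¬E): ¬E holds.
  (¬E ∨ ¬H): ¬E holds.
  (¬E ∨ ¬G): ¬E holds.
  (¬G ∨ ¬R): ¬G holds.
  (¬E ∨ G ∨ ¬H ∨ ¬R): ¬E holds.
  (¬E ∨ ¬G ∨ ¬R): ¬E holds.
All clauses satisfied.

R=T; E=F; H=T; G=F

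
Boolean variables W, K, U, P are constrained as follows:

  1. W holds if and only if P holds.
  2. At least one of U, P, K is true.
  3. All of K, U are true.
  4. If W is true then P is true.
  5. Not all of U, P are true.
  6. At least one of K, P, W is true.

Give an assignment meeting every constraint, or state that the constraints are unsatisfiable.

W = False, K = True, U = True, P = False

  (1) W=F, P=F — same ✓
  (2) {U, P, K}: 2 true — at least one ✓
  (3) {K, U}: all 2 true ✓
  (4) W=F ⇒ P: vacuous ✓
  (5) {U, P}: 1/2 true — not all ✓
  (6) {K, P, W}: 1 true — at least one ✓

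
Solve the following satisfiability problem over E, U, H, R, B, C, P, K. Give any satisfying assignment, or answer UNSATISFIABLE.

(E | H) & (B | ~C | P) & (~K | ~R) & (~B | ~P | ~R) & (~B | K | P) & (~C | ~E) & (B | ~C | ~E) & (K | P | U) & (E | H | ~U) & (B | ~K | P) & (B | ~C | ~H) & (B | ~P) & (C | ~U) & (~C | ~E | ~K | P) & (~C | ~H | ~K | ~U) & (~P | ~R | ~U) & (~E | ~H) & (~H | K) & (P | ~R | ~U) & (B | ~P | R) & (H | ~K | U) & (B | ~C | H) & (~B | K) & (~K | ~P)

Set E = False.
  then (E | H) forces H = True.
  then (~H | K) forces K = True.
  then (~K | ~P) forces P = False.
  then (~K | ~R) forces R = False.
  then (B | ~K | P) forces B = True.
Try U = True:
  (C | ~U) forces C = True.
  clause (~C | ~H | ~K | ~U) is falsified — backtrack.
So U = False.
Set C = True.
All clauses satisfied.

E = False, U = False, H = True, R = False, B = True, C = True, P = False, K = True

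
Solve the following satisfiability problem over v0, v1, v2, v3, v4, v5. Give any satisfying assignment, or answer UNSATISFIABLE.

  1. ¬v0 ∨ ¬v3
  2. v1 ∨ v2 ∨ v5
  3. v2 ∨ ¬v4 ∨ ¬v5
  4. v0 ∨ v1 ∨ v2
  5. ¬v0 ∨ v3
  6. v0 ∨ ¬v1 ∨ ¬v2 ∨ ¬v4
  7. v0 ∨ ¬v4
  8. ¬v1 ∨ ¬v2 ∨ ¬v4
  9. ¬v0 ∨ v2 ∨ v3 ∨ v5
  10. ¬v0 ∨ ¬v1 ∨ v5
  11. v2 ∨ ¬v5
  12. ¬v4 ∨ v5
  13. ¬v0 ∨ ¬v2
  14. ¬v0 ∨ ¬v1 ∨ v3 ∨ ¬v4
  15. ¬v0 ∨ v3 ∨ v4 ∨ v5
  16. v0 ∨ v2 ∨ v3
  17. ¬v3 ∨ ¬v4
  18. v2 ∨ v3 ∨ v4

v0: False; v1: True; v2: True; v3: False; v4: False; v5: True

Set v0 = False.
  then (v0 ∨ ¬v4) forces v4 = False.
Set v1 = True.
Set v2 = True.
Set v3 = False.
Set v5 = True.
All clauses satisfied.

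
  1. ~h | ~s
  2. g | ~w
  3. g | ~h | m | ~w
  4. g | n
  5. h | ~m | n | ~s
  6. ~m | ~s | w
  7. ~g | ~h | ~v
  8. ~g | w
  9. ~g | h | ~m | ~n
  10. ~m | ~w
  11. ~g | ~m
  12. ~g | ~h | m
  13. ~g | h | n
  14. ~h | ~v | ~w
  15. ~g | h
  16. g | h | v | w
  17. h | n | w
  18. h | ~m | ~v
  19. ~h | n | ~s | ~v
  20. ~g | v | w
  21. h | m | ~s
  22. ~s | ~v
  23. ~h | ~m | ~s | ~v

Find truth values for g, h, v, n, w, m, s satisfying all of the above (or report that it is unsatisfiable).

g = False, h = True, v = False, n = True, w = False, m = True, s = False

Try g = True:
  (~g | w) forces w = True.
  (~m | ~w) forces m = False.
  (~g | ~h | m) forces h = False.
  clause (~g | h) is falsified — backtrack.
So g = False.
  then (g | ~w) forces w = False.
  then (g | n) forces n = True.
Set h = True.
  then (~h | ~s) forces s = False.
Set v = False.
Set m = True.
All clauses satisfied.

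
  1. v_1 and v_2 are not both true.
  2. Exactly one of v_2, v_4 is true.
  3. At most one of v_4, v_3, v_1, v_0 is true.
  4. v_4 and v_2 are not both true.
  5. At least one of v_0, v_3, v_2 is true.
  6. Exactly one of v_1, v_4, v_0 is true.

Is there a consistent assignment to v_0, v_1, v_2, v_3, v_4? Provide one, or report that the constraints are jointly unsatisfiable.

v_0: True, v_1: False, v_2: True, v_3: False, v_4: False

  (1) v_1=F, v_2=T — not both ✓
  (2) {v_2, v_4}: 1 true — exactly one ✓
  (3) {v_4, v_3, v_1, v_0}: 1 true — at most one ✓
  (4) v_4=F, v_2=T — not both ✓
  (5) {v_0, v_3, v_2}: 2 true — at least one ✓
  (6) {v_1, v_4, v_0}: 1 true — exactly one ✓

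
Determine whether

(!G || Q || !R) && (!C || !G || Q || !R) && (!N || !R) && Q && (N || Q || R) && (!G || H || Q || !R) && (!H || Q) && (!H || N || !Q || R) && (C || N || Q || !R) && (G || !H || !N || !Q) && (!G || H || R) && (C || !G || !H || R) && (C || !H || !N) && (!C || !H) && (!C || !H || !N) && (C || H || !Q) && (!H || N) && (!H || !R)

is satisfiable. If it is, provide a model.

Unit clause (Q) forces Q = True.
Set N = False.
  then (!H || N) forces H = False.
  then (C || H || !Q) forces C = True.
Set G = False.
Set R = False.
All clauses satisfied.

N = False, Q = True, G = False, R = False, C = True, H = False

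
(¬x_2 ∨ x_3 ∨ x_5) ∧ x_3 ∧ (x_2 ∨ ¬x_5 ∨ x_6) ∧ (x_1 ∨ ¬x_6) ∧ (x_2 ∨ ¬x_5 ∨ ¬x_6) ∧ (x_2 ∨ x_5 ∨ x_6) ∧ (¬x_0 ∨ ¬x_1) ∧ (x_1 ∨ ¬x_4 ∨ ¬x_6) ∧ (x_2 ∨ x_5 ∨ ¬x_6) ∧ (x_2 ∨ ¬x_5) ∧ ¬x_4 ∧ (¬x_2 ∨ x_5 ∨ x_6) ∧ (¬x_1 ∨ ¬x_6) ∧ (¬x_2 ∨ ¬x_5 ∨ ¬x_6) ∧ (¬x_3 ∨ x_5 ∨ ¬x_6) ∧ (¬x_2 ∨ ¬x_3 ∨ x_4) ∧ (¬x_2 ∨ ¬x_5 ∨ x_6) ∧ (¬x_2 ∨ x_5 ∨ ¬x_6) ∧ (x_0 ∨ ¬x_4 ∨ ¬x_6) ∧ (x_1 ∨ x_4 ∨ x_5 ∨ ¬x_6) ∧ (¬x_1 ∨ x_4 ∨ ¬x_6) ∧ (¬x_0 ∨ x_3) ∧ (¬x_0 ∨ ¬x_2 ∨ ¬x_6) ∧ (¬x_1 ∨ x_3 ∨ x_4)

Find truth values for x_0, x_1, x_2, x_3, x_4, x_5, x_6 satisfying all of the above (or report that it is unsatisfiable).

Case x_3 = True:
  (¬x_4) forces x_4 = False.
  (¬x_2 ∨ ¬x_3 ∨ x_4) forces x_2 = False.
  (x_2 ∨ ¬x_5) forces x_5 = False.
  (x_2 ∨ x_5 ∨ x_6) forces x_6 = True.
  Clause (x_2 ∨ x_5 ∨ ¬x_6) is falsified — contradiction.
Case x_3 = False:
  Clause (x_3) is falsified — contradiction.
Both cases fail, so the formula is unsatisfiable.

Unsatisfiable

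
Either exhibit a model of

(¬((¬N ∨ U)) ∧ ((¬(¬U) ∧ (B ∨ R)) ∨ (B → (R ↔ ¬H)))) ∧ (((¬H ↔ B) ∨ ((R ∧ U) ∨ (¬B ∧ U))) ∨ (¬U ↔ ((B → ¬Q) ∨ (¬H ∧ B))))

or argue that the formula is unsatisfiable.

N: True, H: True, R: False, B: False, Q: True, U: False

  ¬((¬N ∨ U)) ∧ ((¬(¬U) ∧ (B ∨ R)) ∨ (B → (R ↔ ¬H))) = True
    ¬((¬N ∨ U)) = True
      ¬N ∨ U = False
        ¬N = False
    (¬(¬U) ∧ (B ∨ R)) ∨ (B → (R ↔ ¬H)) = True
      ¬(¬U) ∧ (B ∨ R) = False
        ¬(¬U) = False
          ¬U = True
        B ∨ R = False
      B → (R ↔ ¬H) = True
        R ↔ ¬H = True
          ¬H = False
  ((¬H ↔ B) ∨ ((R ∧ U) ∨ (¬B ∧ U))) ∨ (¬U ↔ ((B → ¬Q) ∨ (¬H ∧ B))) = True
    (¬H ↔ B) ∨ ((R ∧ U) ∨ (¬B ∧ U)) = True
      ¬H ↔ B = True
        ¬H = False
      (R ∧ U) ∨ (¬B ∧ U) = False
        R ∧ U = False
        ¬B ∧ U = False
          ¬B = True
    ¬U ↔ ((B → ¬Q) ∨ (¬H ∧ B)) = True
      ¬U = True
      (B → ¬Q) ∨ (¬H ∧ B) = True
        B → ¬Q = True
          ¬Q = False
        ¬H ∧ B = False
          ¬H = False
Both conjuncts True, so the formula holds.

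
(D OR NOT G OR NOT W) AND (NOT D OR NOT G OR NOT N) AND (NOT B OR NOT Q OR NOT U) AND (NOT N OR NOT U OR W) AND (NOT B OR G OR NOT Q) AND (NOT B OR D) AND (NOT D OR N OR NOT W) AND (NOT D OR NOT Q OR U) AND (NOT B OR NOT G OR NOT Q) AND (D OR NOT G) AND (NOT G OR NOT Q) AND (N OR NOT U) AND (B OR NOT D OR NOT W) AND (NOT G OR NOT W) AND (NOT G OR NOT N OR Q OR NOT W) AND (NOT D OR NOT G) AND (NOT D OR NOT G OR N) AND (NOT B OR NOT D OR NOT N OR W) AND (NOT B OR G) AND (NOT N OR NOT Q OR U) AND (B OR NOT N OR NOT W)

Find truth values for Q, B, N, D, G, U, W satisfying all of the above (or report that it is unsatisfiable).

Q = False, B = False, N = False, D = True, G = False, U = False, W = False

Set Q = False.
Try B = True:
  (NOT B OR D) forces D = True.
  (NOT D OR NOT G) forces G = False.
  clause (NOT B OR G) is falsified — backtrack.
So B = False.
Set N = False.
  then (N OR NOT U) forces U = False.
Set D = True.
  then (NOT D OR N OR NOT W) forces W = False.
  then (NOT D OR NOT G) forces G = False.
All clauses satisfied.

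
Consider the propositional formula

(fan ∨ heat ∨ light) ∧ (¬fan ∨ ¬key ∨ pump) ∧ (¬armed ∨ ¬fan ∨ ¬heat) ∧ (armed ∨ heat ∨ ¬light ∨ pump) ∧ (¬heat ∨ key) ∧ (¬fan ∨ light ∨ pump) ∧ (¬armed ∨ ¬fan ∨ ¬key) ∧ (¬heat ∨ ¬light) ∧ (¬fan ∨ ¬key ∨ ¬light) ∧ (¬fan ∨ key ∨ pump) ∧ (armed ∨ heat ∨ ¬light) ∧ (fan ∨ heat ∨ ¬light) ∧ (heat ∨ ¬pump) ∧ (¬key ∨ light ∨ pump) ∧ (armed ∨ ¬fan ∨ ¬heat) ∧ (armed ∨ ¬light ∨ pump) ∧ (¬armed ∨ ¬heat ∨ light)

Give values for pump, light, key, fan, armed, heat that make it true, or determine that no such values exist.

Set pump = True.
  then (heat ∨ ¬pump) forces heat = True.
  then (¬heat ∨ key) forces key = True.
  then (¬heat ∨ ¬light) forces light = False.
  then (¬armed ∨ ¬heat ∨ light) forces armed = False.
  then (armed ∨ ¬fan ∨ ¬heat) forces fan = False.
All clauses satisfied.

pump = True, light = False, key = True, fan = False, armed = False, heat = True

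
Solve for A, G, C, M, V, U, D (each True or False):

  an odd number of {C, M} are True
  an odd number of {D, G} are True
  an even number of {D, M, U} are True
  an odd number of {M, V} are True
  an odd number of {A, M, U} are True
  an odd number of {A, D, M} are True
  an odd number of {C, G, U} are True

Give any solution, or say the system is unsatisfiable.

Adding constraints 1, 2, 3, 7 mod 2: every variable appears an even number of times on the left, so the left side is 0.
But the right sides sum to 1 (mod 2). 0 ≠ 1 — the system is inconsistent.

Unsatisfiable — no assignment works.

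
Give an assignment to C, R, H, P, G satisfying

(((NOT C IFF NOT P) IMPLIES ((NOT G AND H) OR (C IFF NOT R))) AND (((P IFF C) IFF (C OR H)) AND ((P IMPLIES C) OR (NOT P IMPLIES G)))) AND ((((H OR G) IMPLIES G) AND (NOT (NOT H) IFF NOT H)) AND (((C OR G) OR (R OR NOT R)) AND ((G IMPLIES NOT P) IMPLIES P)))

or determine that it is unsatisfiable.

The conjunct NOT (NOT H) IFF NOT H is unsatisfiable on its own:
  H=F: evaluates to False.
  H=T: evaluates to False.
So the whole conjunction is unsatisfiable.

The formula is unsatisfiable.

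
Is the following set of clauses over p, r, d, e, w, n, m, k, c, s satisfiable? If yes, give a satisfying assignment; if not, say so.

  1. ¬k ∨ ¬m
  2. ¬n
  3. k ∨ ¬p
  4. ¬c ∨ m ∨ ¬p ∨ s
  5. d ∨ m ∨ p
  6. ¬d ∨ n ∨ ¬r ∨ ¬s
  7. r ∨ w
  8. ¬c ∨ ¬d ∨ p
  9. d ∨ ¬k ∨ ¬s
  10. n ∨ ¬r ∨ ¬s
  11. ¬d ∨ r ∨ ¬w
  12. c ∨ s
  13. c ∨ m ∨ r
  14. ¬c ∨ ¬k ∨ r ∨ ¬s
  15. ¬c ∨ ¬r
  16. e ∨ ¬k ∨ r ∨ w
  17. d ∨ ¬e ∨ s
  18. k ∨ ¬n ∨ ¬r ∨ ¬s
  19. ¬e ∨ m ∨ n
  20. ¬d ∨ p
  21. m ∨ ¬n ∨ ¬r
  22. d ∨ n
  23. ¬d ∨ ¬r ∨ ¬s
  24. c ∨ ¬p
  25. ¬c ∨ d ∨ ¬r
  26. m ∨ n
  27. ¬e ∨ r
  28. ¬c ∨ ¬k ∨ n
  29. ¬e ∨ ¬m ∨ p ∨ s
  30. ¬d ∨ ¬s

Case n = True:
  Clause (¬n) is falsified — contradiction.
Case n = False:
  (d ∨ n) forces d = True.
  (¬d ∨ p) forces p = True.
  (k ∨ ¬p) forces k = True.
  (¬k ∨ ¬m) forces m = False.
  Clause (m ∨ n) is falsified — contradiction.
Both cases fail, so the formula is unsatisfiable.

No satisfying assignment exists.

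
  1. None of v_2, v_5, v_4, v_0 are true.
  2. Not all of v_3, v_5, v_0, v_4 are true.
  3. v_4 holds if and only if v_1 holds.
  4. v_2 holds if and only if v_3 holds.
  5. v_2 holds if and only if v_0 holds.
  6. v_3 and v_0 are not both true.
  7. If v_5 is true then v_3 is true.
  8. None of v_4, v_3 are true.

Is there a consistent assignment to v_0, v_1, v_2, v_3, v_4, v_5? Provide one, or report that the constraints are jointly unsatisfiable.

v_0: False, v_1: False, v_2: False, v_3: False, v_4: False, v_5: False

  (1) {v_2, v_5, v_4, v_0}: 0 true — none ✓
  (2) {v_3, v_5, v_0, v_4}: 0/4 true — not all ✓
  (3) v_4=F, v_1=F — same ✓
  (4) v_2=F, v_3=F — same ✓
  (5) v_2=F, v_0=F — same ✓
  (6) v_3=F, v_0=F — not both ✓
  (7) v_5=F ⇒ v_3: vacuous ✓
  (8) {v_4, v_3}: 0 true — none ✓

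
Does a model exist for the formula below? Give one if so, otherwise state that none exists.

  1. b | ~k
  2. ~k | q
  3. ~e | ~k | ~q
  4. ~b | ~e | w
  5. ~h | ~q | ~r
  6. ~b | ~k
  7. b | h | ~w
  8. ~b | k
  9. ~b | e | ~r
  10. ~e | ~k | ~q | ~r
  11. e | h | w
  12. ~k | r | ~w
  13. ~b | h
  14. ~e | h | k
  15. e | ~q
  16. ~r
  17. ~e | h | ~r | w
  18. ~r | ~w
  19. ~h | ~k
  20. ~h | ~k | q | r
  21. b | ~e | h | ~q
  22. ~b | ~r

r=F, q=T, w=F, h=T, k=F, e=T, b=F

Unit clause (~r) forces r = False.
Set q = True.
  then (e | ~q) forces e = True.
  then (~e | ~k | ~q) forces k = False.
  then (~b | k) forces b = False.
  then (~e | h | k) forces h = True.
Set w = False.
All clauses satisfied.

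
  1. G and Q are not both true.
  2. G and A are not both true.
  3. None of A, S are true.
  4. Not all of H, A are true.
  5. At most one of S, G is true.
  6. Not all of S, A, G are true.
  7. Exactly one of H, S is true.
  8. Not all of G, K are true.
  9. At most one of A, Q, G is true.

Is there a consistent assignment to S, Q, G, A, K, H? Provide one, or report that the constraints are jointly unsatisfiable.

S=F; Q=F; G=F; A=F; K=T; H=T

  (1) G=F, Q=F — not both ✓
  (2) G=F, A=F — not both ✓
  (3) {A, S}: 0 true — none ✓
  (4) {H, A}: 1/2 true — not all ✓
  (5) {S, G}: 0 true — at most one ✓
  (6) {S, A, G}: 0/3 true — not all ✓
  (7) {H, S}: 1 true — exactly one ✓
  (8) {G, K}: 1/2 true — not all ✓
  (9) {A, Q, G}: 0 true — at most one ✓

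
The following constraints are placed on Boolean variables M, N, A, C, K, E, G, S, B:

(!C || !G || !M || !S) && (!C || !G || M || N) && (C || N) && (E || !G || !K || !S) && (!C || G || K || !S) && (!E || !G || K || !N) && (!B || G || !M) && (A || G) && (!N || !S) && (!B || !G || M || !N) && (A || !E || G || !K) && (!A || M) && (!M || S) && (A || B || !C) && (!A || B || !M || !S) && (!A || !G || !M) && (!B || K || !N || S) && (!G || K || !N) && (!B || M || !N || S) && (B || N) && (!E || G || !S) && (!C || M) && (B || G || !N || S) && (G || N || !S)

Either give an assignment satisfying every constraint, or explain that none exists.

M: False, N: True, A: False, C: False, K: True, E: False, G: True, S: False, B: False

Try M = True:
  (!M || S) forces S = True.
  (!N || !S) forces N = False.
  (C || N) forces C = True.
  (!C || !G || !M || !S) forces G = False.
  clause (G || N || !S) is falsified — backtrack.
So M = False.
  then (!A || M) forces A = False.
  then (!C || M) forces C = False.
  then (C || N) forces N = True.
  then (A || G) forces G = True.
  then (!N || !S) forces S = False.
  then (!B || !G || M || !N) forces B = False.
  then (!G || K || !N) forces K = True.
Set E = False.
All clauses satisfied.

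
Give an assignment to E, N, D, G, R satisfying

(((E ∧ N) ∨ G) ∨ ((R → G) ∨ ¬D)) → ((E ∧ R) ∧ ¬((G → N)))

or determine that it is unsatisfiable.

E = True; N = False; D = False; G = True; R = True

  (((E ∧ N) ∨ G) ∨ ((R → G) ∨ ¬D)) → ((E ∧ R) ∧ ¬((G → N))) = True
    ((E ∧ N) ∨ G) ∨ ((R → G) ∨ ¬D) = True
      (E ∧ N) ∨ G = True
        E ∧ N = False
      (R → G) ∨ ¬D = True
        R → G = True
        ¬D = True
    (E ∧ R) ∧ ¬((G → N)) = True
      E ∧ R = True
      ¬((G → N)) = True
        G → N = False
The formula evaluates to True.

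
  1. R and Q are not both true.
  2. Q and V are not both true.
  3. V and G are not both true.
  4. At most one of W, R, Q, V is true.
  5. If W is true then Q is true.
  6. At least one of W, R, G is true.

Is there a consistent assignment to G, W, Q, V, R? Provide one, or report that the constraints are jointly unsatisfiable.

G = True, W = False, Q = True, V = False, R = False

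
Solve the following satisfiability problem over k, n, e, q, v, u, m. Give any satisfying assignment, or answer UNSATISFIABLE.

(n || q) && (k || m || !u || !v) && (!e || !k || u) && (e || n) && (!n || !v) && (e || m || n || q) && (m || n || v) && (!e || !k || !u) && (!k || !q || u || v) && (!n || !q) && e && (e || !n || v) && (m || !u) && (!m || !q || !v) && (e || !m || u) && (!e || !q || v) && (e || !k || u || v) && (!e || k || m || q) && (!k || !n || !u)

k: False, n: True, e: True, q: False, v: False, u: False, m: True

Unit clause (e) forces e = True.
Try k = True:
  (!e || !k || u) forces u = True.
  clause (!e || !k || !u) is falsified — backtrack.
So k = False.
Set n = True.
  then (!n || !v) forces v = False.
  then (!n || !q) forces q = False.
  then (!e || k || m || q) forces m = True.
Set u = False.
All clauses satisfied.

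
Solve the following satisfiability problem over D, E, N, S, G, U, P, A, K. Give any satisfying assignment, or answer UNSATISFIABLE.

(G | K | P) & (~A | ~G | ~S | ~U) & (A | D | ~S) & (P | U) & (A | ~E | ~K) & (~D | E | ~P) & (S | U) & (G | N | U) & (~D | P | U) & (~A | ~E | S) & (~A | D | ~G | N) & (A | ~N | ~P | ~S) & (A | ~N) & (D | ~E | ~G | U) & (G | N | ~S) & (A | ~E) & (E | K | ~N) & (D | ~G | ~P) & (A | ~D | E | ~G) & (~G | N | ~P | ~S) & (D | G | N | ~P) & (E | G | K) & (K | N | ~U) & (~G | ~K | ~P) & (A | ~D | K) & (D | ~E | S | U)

D=F, E=F, N=T, S=T, G=F, U=T, P=F, A=T, K=T

Set D = False.
Set E = False.
Set N = True.
  then (A | ~N) forces A = True.
  then (E | K | ~N) forces K = True.
Set S = True.
Try G = True:
  (~A | ~G | ~S | ~U) forces U = False.
  (P | U) forces P = True.
  clause (D | ~G | ~P) is falsified — backtrack.
So G = False.
Set U = True.
Set P = False.
All clauses satisfied.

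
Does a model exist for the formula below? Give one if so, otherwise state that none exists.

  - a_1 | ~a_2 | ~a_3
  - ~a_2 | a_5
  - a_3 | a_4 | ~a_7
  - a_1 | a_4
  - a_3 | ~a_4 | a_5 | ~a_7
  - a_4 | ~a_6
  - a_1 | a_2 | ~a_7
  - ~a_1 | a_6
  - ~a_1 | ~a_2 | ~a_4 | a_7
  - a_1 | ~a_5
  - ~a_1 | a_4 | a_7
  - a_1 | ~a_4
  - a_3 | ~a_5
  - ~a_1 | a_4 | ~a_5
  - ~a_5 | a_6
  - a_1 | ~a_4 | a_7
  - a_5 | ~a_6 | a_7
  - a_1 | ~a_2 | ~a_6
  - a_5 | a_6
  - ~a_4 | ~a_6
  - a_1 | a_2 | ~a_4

UNSATISFIABLE

Case a_1 = True:
  (~a_1 | a_6) forces a_6 = True.
  (a_4 | ~a_6) forces a_4 = True.
  Clause (~a_4 | ~a_6) is falsified — contradiction.
Case a_1 = False:
  (a_1 | a_4) forces a_4 = True.
  Clause (a_1 | ~a_4) is falsified — contradiction.
Both cases fail, so the formula is unsatisfiable.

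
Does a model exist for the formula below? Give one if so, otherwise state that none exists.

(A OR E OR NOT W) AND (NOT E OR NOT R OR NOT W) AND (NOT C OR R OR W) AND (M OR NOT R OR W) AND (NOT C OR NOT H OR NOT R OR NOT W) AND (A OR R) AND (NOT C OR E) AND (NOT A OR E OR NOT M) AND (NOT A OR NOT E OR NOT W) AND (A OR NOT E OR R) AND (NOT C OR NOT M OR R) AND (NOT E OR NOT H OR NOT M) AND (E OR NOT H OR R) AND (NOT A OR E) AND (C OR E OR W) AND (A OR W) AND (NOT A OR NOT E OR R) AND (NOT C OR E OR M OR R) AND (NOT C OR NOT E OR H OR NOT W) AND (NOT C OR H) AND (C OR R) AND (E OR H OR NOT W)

R=T; C=F; M=T; A=T; E=T; H=F; W=F

Set R = True.
Try C = True:
  (NOT C OR E) forces E = True.
  (NOT E OR NOT R OR NOT W) forces W = False.
  (M OR NOT R OR W) forces M = True.
  (NOT E OR NOT H OR NOT M) forces H = False.
  clause (NOT C OR H) is falsified — backtrack.
So C = False.
Try M = False:
  (M OR NOT R OR W) forces W = True.
  (NOT E OR NOT R OR NOT W) forces E = False.
  (A OR E OR NOT W) forces A = True.
  clause (NOT A OR E) is falsified — backtrack.
So M = True.
Set A = True.
  then (NOT A OR E OR NOT M) forces E = True.
  then (NOT A OR NOT E OR NOT W) forces W = False.
  then (NOT E OR NOT H OR NOT M) forces H = False.
All clauses satisfied.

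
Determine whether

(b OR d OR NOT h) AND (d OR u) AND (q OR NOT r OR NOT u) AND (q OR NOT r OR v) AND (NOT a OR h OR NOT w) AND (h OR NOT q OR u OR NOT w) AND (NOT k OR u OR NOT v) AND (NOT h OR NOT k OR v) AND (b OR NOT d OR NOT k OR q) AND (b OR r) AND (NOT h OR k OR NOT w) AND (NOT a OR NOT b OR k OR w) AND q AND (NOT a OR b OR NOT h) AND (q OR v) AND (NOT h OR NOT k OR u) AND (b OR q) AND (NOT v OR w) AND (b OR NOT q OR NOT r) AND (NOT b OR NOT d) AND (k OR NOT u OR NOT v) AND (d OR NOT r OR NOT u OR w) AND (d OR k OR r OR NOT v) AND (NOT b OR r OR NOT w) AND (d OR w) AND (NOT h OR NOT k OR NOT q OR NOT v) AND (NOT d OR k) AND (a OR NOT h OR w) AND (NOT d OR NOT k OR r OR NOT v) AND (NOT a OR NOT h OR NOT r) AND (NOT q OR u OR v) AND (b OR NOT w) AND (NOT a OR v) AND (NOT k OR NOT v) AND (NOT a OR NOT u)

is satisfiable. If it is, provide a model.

a = False, q = True, d = False, h = False, r = True, w = True, u = True, b = True, v = False, k = True

Unit clause (q) forces q = True.
Try a = True:
  (NOT a OR v) forces v = True.
  (NOT v OR w) forces w = True.
  (NOT a OR h OR NOT w) forces h = True.
  (NOT h OR k OR NOT w) forces k = True.
  clause (NOT h OR NOT k OR NOT q OR NOT v) is falsified — backtrack.
So a = False.
Set d = False.
  then (d OR u) forces u = True.
  then (d OR w) forces w = True.
  then (b OR NOT w) forces b = True.
  then (NOT b OR r OR NOT w) forces r = True.
Set h = False.
Set v = False.
Set k = True.
All clauses satisfied.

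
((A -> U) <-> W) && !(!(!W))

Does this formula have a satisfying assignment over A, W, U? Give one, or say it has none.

A = True, W = False, U = False

  (A -> U) <-> W = True
    A -> U = False
  !(!(!W)) = True
    !(!W) = False
      !W = True
Both conjuncts True, so the formula holds.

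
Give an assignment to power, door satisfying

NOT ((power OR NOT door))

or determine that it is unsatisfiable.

power=F; door=T

  NOT ((power OR NOT door)) = True
    power OR NOT door = False
      NOT door = False
The formula evaluates to True.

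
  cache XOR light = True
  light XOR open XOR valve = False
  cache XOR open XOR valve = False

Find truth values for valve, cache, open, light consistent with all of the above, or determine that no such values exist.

Unsatisfiable

Adding constraints 1, 2, 3 mod 2: every variable appears an even number of times on the left, so the left side is 0.
But the right sides sum to 1 (mod 2). 0 ≠ 1 — the system is inconsistent.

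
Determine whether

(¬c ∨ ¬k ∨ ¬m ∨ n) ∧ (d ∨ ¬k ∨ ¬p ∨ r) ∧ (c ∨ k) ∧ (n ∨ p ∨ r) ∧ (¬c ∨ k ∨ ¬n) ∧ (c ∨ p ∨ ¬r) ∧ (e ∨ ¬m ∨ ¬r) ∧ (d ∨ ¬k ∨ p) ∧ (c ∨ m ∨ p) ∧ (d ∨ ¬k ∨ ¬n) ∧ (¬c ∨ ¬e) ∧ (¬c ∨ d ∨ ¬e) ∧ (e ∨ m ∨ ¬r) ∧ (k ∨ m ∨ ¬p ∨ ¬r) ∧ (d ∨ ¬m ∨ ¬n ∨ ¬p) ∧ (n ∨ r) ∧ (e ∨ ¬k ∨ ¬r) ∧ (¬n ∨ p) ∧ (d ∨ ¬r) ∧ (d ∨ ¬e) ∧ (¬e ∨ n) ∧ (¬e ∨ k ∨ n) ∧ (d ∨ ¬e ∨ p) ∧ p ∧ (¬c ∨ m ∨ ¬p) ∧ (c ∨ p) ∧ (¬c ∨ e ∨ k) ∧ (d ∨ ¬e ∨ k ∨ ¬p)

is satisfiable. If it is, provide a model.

p = True; k = True; r = True; n = True; e = True; d = True; c = False; m = False

Unit clause (p) forces p = True.
Try k = False:
  (c ∨ k) forces c = True.
  (¬c ∨ k ∨ ¬n) forces n = False.
  (¬c ∨ ¬e) forces e = False.
  clause (¬c ∨ e ∨ k) is falsified — backtrack.
So k = True.
Set r = True.
  then (e ∨ ¬k ∨ ¬r) forces e = True.
  then (d ∨ ¬r) forces d = True.
  then (¬e ∨ n) forces n = True.
  then (¬c ∨ ¬e) forces c = False.
Set m = False.
All clauses satisfied.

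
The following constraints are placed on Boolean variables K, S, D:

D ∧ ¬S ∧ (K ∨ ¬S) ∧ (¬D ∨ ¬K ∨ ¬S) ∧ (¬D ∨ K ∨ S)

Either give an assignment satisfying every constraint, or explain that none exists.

Unit clause (D) forces D = True.
Unit clause (¬S) forces S = False.
In (¬D ∨ K ∨ S) only K is left, so K = True.
Check each clause:
  (D): D holds.
  (¬S): ¬S holds.
  (K ∨ ¬S): K holds.
  (¬D ∨ ¬K ∨ ¬S): ¬S holds.
  (¬D ∨ K ∨ S): K holds.
All clauses satisfied.

K = True, S = False, D = True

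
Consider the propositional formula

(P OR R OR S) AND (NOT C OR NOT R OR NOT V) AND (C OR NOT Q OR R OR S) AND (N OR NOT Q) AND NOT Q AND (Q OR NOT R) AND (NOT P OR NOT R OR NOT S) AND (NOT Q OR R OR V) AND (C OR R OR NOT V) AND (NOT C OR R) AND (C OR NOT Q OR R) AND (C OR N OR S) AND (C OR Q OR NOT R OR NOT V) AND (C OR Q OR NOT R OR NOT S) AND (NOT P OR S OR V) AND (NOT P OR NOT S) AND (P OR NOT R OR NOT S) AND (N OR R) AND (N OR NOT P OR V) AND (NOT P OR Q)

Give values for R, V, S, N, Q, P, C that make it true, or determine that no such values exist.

Unit clause (NOT Q) forces Q = False.
In (Q OR NOT R) only NOT R is left, so R = False.
In (NOT C OR R) only NOT C is left, so C = False.
In (N OR R) only N is left, so N = True.
In (NOT P OR Q) only NOT P is left, so P = False.
In (P OR R OR S) only S is left, so S = True.
In (C OR R OR NOT V) only NOT V is left, so V = False.
All clauses satisfied.

R = False; V = False; S = True; N = True; Q = False; P = False; C = False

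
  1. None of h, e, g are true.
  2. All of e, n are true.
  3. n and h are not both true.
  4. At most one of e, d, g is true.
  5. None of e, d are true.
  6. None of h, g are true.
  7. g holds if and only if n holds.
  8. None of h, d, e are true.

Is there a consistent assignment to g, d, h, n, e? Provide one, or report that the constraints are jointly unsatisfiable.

Case e = True:
  Constraint (1) is violated (e=T) — contradiction.
Case e = False:
  Constraint (2) is violated (e=F) — contradiction.
Both cases fail — unsatisfiable.

Unsatisfiable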